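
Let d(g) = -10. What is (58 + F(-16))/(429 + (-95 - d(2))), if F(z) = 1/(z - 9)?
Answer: 1449/8600 ≈ 0.16849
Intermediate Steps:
F(z) = 1/(-9 + z)
(58 + F(-16))/(429 + (-95 - d(2))) = (58 + 1/(-9 - 16))/(429 + (-95 - 1*(-10))) = (58 + 1/(-25))/(429 + (-95 + 10)) = (58 - 1/25)/(429 - 85) = (1449/25)/344 = (1449/25)*(1/344) = 1449/8600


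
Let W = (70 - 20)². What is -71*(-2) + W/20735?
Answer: 589374/4147 ≈ 142.12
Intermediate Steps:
W = 2500 (W = 50² = 2500)
-71*(-2) + W/20735 = -71*(-2) + 2500/20735 = 142 + 2500*(1/20735) = 142 + 500/4147 = 589374/4147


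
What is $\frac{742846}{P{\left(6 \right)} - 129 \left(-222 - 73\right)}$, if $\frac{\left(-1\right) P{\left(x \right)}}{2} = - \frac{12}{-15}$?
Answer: $\frac{3714230}{190267} \approx 19.521$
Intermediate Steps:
$P{\left(x \right)} = - \frac{8}{5}$ ($P{\left(x \right)} = - 2 \left(- \frac{12}{-15}\right) = - 2 \left(\left(-12\right) \left(- \frac{1}{15}\right)\right) = \left(-2\right) \frac{4}{5} = - \frac{8}{5}$)
$\frac{742846}{P{\left(6 \right)} - 129 \left(-222 - 73\right)} = \frac{742846}{- \frac{8}{5} - 129 \left(-222 - 73\right)} = \frac{742846}{- \frac{8}{5} - -38055} = \frac{742846}{- \frac{8}{5} + 38055} = \frac{742846}{\frac{190267}{5}} = 742846 \cdot \frac{5}{190267} = \frac{3714230}{190267}$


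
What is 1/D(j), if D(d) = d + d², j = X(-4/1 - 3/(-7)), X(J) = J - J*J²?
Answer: 117649/212299200 ≈ 0.00055417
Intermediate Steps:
X(J) = J - J³
j = 14400/343 (j = (-4/1 - 3/(-7)) - (-4/1 - 3/(-7))³ = (-4*1 - 3*(-⅐)) - (-4*1 - 3*(-⅐))³ = (-4 + 3/7) - (-4 + 3/7)³ = -25/7 - (-25/7)³ = -25/7 - 1*(-15625/343) = -25/7 + 15625/343 = 14400/343 ≈ 41.982)
1/D(j) = 1/(14400*(1 + 14400/343)/343) = 1/((14400/343)*(14743/343)) = 1/(212299200/117649) = 117649/212299200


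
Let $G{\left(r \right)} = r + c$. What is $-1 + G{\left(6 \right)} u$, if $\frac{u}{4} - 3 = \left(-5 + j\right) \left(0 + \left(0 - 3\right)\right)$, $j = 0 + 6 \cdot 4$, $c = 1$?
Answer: $-1513$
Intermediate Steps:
$j = 24$ ($j = 0 + 24 = 24$)
$u = -216$ ($u = 12 + 4 \left(-5 + 24\right) \left(0 + \left(0 - 3\right)\right) = 12 + 4 \cdot 19 \left(0 + \left(0 - 3\right)\right) = 12 + 4 \cdot 19 \left(0 - 3\right) = 12 + 4 \cdot 19 \left(-3\right) = 12 + 4 \left(-57\right) = 12 - 228 = -216$)
$G{\left(r \right)} = 1 + r$ ($G{\left(r \right)} = r + 1 = 1 + r$)
$-1 + G{\left(6 \right)} u = -1 + \left(1 + 6\right) \left(-216\right) = -1 + 7 \left(-216\right) = -1 - 1512 = -1513$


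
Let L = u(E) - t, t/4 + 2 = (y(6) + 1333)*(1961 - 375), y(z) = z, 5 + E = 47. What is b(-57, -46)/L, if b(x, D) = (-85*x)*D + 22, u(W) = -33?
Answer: 222848/8494641 ≈ 0.026234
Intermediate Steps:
E = 42 (E = -5 + 47 = 42)
t = 8494608 (t = -8 + 4*((6 + 1333)*(1961 - 375)) = -8 + 4*(1339*1586) = -8 + 4*2123654 = -8 + 8494616 = 8494608)
b(x, D) = 22 - 85*D*x (b(x, D) = -85*D*x + 22 = 22 - 85*D*x)
L = -8494641 (L = -33 - 1*8494608 = -33 - 8494608 = -8494641)
b(-57, -46)/L = (22 - 85*(-46)*(-57))/(-8494641) = (22 - 222870)*(-1/8494641) = -222848*(-1/8494641) = 222848/8494641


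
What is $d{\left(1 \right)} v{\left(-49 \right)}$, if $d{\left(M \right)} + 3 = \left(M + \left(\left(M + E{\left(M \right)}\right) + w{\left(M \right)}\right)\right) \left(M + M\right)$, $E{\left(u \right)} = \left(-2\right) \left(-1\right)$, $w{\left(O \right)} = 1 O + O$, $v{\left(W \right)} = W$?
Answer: $-441$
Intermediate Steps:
$w{\left(O \right)} = 2 O$ ($w{\left(O \right)} = O + O = 2 O$)
$E{\left(u \right)} = 2$
$d{\left(M \right)} = -3 + 2 M \left(2 + 4 M\right)$ ($d{\left(M \right)} = -3 + \left(M + \left(\left(M + 2\right) + 2 M\right)\right) \left(M + M\right) = -3 + \left(M + \left(\left(2 + M\right) + 2 M\right)\right) 2 M = -3 + \left(M + \left(2 + 3 M\right)\right) 2 M = -3 + \left(2 + 4 M\right) 2 M = -3 + 2 M \left(2 + 4 M\right)$)
$d{\left(1 \right)} v{\left(-49 \right)} = \left(-3 + 4 \cdot 1 + 8 \cdot 1^{2}\right) \left(-49\right) = \left(-3 + 4 + 8 \cdot 1\right) \left(-49\right) = \left(-3 + 4 + 8\right) \left(-49\right) = 9 \left(-49\right) = -441$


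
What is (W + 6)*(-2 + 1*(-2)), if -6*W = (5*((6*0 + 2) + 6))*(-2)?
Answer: -232/3 ≈ -77.333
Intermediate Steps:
W = 40/3 (W = -5*((6*0 + 2) + 6)*(-2)/6 = -5*((0 + 2) + 6)*(-2)/6 = -5*(2 + 6)*(-2)/6 = -5*8*(-2)/6 = -20*(-2)/3 = -⅙*(-80) = 40/3 ≈ 13.333)
(W + 6)*(-2 + 1*(-2)) = (40/3 + 6)*(-2 + 1*(-2)) = 58*(-2 - 2)/3 = (58/3)*(-4) = -232/3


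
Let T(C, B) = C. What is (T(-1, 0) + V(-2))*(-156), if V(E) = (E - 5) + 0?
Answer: 1248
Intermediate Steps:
V(E) = -5 + E (V(E) = (-5 + E) + 0 = -5 + E)
(T(-1, 0) + V(-2))*(-156) = (-1 + (-5 - 2))*(-156) = (-1 - 7)*(-156) = -8*(-156) = 1248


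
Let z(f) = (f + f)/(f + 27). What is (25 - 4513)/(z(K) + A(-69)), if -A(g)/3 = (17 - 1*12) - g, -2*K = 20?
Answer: 38148/1897 ≈ 20.110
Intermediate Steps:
K = -10 (K = -½*20 = -10)
A(g) = -15 + 3*g (A(g) = -3*((17 - 1*12) - g) = -3*((17 - 12) - g) = -3*(5 - g) = -15 + 3*g)
z(f) = 2*f/(27 + f) (z(f) = (2*f)/(27 + f) = 2*f/(27 + f))
(25 - 4513)/(z(K) + A(-69)) = (25 - 4513)/(2*(-10)/(27 - 10) + (-15 + 3*(-69))) = -4488/(2*(-10)/17 + (-15 - 207)) = -4488/(2*(-10)*(1/17) - 222) = -4488/(-20/17 - 222) = -4488/(-3794/17) = -4488*(-17/3794) = 38148/1897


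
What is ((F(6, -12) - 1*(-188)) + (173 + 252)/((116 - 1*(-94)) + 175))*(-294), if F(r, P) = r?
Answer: -630966/11 ≈ -57361.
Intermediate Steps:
((F(6, -12) - 1*(-188)) + (173 + 252)/((116 - 1*(-94)) + 175))*(-294) = ((6 - 1*(-188)) + (173 + 252)/((116 - 1*(-94)) + 175))*(-294) = ((6 + 188) + 425/((116 + 94) + 175))*(-294) = (194 + 425/(210 + 175))*(-294) = (194 + 425/385)*(-294) = (194 + 425*(1/385))*(-294) = (194 + 85/77)*(-294) = (15023/77)*(-294) = -630966/11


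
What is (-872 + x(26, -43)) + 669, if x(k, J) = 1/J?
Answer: -8730/43 ≈ -203.02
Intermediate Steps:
(-872 + x(26, -43)) + 669 = (-872 + 1/(-43)) + 669 = (-872 - 1/43) + 669 = -37497/43 + 669 = -8730/43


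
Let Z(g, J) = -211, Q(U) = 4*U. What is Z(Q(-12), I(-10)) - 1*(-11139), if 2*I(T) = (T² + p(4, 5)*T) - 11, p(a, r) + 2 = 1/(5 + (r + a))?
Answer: 10928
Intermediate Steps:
p(a, r) = -2 + 1/(5 + a + r) (p(a, r) = -2 + 1/(5 + (r + a)) = -2 + 1/(5 + (a + r)) = -2 + 1/(5 + a + r))
I(T) = -11/2 + T²/2 - 27*T/28 (I(T) = ((T² + ((-9 - 2*4 - 2*5)/(5 + 4 + 5))*T) - 11)/2 = ((T² + ((-9 - 8 - 10)/14)*T) - 11)/2 = ((T² + ((1/14)*(-27))*T) - 11)/2 = ((T² - 27*T/14) - 11)/2 = (-11 + T² - 27*T/14)/2 = -11/2 + T²/2 - 27*T/28)
Z(Q(-12), I(-10)) - 1*(-11139) = -211 - 1*(-11139) = -211 + 11139 = 10928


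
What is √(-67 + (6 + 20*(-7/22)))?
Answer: I*√8151/11 ≈ 8.2075*I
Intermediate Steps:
√(-67 + (6 + 20*(-7/22))) = √(-67 + (6 - 70/11)) = √(-67 - 4/11) = √(-741/11) = I*√8151/11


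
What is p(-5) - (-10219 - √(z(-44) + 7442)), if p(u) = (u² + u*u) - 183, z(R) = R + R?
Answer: 10086 + √7354 ≈ 10172.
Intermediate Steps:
z(R) = 2*R
p(u) = -183 + 2*u² (p(u) = (u² + u²) - 183 = 2*u² - 183 = -183 + 2*u²)
p(-5) - (-10219 - √(z(-44) + 7442)) = (-183 + 2*(-5)²) - (-10219 - √(2*(-44) + 7442)) = (-183 + 2*25) - (-10219 - √(-88 + 7442)) = (-183 + 50) - (-10219 - √7354) = -133 + (10219 + √7354) = 10086 + √7354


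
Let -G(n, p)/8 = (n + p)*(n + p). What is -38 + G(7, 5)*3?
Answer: -3494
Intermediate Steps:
G(n, p) = -8*(n + p)² (G(n, p) = -8*(n + p)*(n + p) = -8*(n + p)²)
-38 + G(7, 5)*3 = -38 - 8*(7 + 5)²*3 = -38 - 8*12²*3 = -38 - 8*144*3 = -38 - 1152*3 = -38 - 3456 = -3494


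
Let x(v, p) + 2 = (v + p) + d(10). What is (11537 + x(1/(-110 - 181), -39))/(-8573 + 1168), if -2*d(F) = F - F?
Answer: -669067/430971 ≈ -1.5525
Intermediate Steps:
d(F) = 0 (d(F) = -(F - F)/2 = -½*0 = 0)
x(v, p) = -2 + p + v (x(v, p) = -2 + ((v + p) + 0) = -2 + ((p + v) + 0) = -2 + (p + v) = -2 + p + v)
(11537 + x(1/(-110 - 181), -39))/(-8573 + 1168) = (11537 + (-2 - 39 + 1/(-110 - 181)))/(-8573 + 1168) = (11537 + (-2 - 39 + 1/(-291)))/(-7405) = (11537 + (-2 - 39 - 1/291))*(-1/7405) = (11537 - 11932/291)*(-1/7405) = (3345335/291)*(-1/7405) = -669067/430971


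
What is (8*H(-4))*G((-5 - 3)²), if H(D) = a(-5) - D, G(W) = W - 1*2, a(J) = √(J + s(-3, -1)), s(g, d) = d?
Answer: 1984 + 496*I*√6 ≈ 1984.0 + 1214.9*I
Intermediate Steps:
a(J) = √(-1 + J) (a(J) = √(J - 1) = √(-1 + J))
G(W) = -2 + W (G(W) = W - 2 = -2 + W)
H(D) = -D + I*√6 (H(D) = √(-1 - 5) - D = √(-6) - D = I*√6 - D = -D + I*√6)
(8*H(-4))*G((-5 - 3)²) = (8*(-1*(-4) + I*√6))*(-2 + (-5 - 3)²) = (8*(4 + I*√6))*(-2 + (-8)²) = (32 + 8*I*√6)*(-2 + 64) = (32 + 8*I*√6)*62 = 1984 + 496*I*√6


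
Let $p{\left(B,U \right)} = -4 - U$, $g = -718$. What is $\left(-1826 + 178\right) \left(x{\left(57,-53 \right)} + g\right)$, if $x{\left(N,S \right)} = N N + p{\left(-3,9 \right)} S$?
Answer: $-5306560$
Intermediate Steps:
$x{\left(N,S \right)} = N^{2} - 13 S$ ($x{\left(N,S \right)} = N N + \left(-4 - 9\right) S = N^{2} + \left(-4 - 9\right) S = N^{2} - 13 S$)
$\left(-1826 + 178\right) \left(x{\left(57,-53 \right)} + g\right) = \left(-1826 + 178\right) \left(\left(57^{2} - -689\right) - 718\right) = - 1648 \left(\left(3249 + 689\right) - 718\right) = - 1648 \left(3938 - 718\right) = \left(-1648\right) 3220 = -5306560$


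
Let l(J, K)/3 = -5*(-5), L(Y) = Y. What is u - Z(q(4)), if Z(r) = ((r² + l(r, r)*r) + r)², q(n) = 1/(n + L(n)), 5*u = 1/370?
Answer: -343062877/3788800 ≈ -90.547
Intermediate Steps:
l(J, K) = 75 (l(J, K) = 3*(-5*(-5)) = 3*25 = 75)
u = 1/1850 (u = (⅕)/370 = (⅕)*(1/370) = 1/1850 ≈ 0.00054054)
q(n) = 1/(2*n) (q(n) = 1/(n + n) = 1/(2*n))
Z(r) = (r² + 76*r)² (Z(r) = ((r² + 75*r) + r)² = (r² + 76*r)²)
u - Z(q(4)) = 1/1850 - ((½)/4)²*(76 + (½)/4)² = 1/1850 - ((½)*(¼))²*(76 + (½)*(¼))² = 1/1850 - (⅛)²*(76 + ⅛)² = 1/1850 - (609/8)²/64 = 1/1850 - 370881/(64*64) = 1/1850 - 1*370881/4096 = 1/1850 - 370881/4096 = -343062877/3788800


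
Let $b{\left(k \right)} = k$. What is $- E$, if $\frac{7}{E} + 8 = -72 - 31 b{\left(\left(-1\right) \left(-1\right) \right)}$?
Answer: $\frac{7}{111} \approx 0.063063$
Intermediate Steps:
$E = - \frac{7}{111}$ ($E = \frac{7}{-8 - \left(72 + 31 \left(\left(-1\right) \left(-1\right)\right)\right)} = \frac{7}{-8 - 103} = \frac{7}{-111} = 7 \left(- \frac{1}{111}\right) = - \frac{7}{111} \approx -0.063063$)
$- E = \left(-1\right) \left(- \frac{7}{111}\right) = \frac{7}{111}$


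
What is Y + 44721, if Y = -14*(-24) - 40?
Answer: 45017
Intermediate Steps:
Y = 296 (Y = 336 - 40 = 296)
Y + 44721 = 296 + 44721 = 45017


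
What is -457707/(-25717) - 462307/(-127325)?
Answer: 70166692894/3274417025 ≈ 21.429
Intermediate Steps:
-457707/(-25717) - 462307/(-127325) = -457707*(-1/25717) - 462307*(-1/127325) = 457707/25717 + 462307/127325 = 70166692894/3274417025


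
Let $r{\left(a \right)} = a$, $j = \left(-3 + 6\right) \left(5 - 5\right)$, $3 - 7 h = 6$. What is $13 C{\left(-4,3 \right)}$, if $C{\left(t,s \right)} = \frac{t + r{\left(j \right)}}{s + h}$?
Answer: $- \frac{182}{9} \approx -20.222$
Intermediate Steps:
$h = - \frac{3}{7}$ ($h = \frac{3}{7} - \frac{6}{7} = - \frac{3}{7} \approx -0.42857$)
$j = 0$ ($j = 3 \cdot 0 = 0$)
$C{\left(t,s \right)} = \frac{t}{- \frac{3}{7} + s}$ ($C{\left(t,s \right)} = \frac{t + 0}{s - \frac{3}{7}} = \frac{t}{- \frac{3}{7} + s}$)
$13 C{\left(-4,3 \right)} = 13 \cdot 7 \left(-4\right) \frac{1}{-3 + 7 \cdot 3} = 13 \cdot 7 \left(-4\right) \frac{1}{-3 + 21} = 13 \cdot 7 \left(-4\right) \frac{1}{18} = 13 \left(- \frac{14}{9}\right) = - \frac{182}{9}$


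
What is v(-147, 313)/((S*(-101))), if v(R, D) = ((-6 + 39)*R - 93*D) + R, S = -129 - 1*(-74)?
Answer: -34107/5555 ≈ -6.1399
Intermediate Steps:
S = -55 (S = -129 + 74 = -55)
v(R, D) = -93*D + 34*R (v(R, D) = (33*R - 93*D) + R = (-93*D + 33*R) + R = -93*D + 34*R)
v(-147, 313)/((S*(-101))) = (-93*313 + 34*(-147))/((-55*(-101))) = (-29109 - 4998)/5555 = -34107*1/5555 = -34107/5555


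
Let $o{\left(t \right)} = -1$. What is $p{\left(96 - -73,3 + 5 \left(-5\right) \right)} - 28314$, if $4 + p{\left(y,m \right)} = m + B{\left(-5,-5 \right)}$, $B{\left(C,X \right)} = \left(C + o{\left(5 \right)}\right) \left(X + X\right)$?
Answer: $-28280$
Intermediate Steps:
$B{\left(C,X \right)} = 2 X \left(-1 + C\right)$ ($B{\left(C,X \right)} = \left(C - 1\right) \left(X + X\right) = \left(-1 + C\right) 2 X = 2 X \left(-1 + C\right)$)
$p{\left(y,m \right)} = 56 + m$ ($p{\left(y,m \right)} = -4 + \left(m + 2 \left(-5\right) \left(-1 - 5\right)\right) = -4 + \left(m + 2 \left(-5\right) \left(-6\right)\right) = -4 + \left(m + 60\right) = -4 + \left(60 + m\right) = 56 + m$)
$p{\left(96 - -73,3 + 5 \left(-5\right) \right)} - 28314 = \left(56 + \left(3 + 5 \left(-5\right)\right)\right) - 28314 = \left(56 + \left(3 - 25\right)\right) - 28314 = \left(56 - 22\right) - 28314 = 34 - 28314 = -28280$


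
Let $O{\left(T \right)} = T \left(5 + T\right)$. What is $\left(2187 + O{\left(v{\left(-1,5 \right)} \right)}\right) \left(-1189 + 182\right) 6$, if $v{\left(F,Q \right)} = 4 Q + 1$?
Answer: $-16512786$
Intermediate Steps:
$v{\left(F,Q \right)} = 1 + 4 Q$
$\left(2187 + O{\left(v{\left(-1,5 \right)} \right)}\right) \left(-1189 + 182\right) 6 = \left(2187 + \left(1 + 4 \cdot 5\right) \left(5 + \left(1 + 4 \cdot 5\right)\right)\right) \left(-1189 + 182\right) 6 = \left(2187 + \left(1 + 20\right) \left(5 + \left(1 + 20\right)\right)\right) \left(-1007\right) 6 = \left(2187 + 21 \left(5 + 21\right)\right) \left(-1007\right) 6 = \left(2187 + 21 \cdot 26\right) \left(-1007\right) 6 = \left(2187 + 546\right) \left(-1007\right) 6 = 2733 \left(-1007\right) 6 = \left(-2752131\right) 6 = -16512786$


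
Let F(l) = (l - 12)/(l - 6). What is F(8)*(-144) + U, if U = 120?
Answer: 408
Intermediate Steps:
F(l) = (-12 + l)/(-6 + l)
F(8)*(-144) + U = ((-12 + 8)/(-6 + 8))*(-144) + 120 = (-4/2)*(-144) + 120 = ((½)*(-4))*(-144) + 120 = -2*(-144) + 120 = 288 + 120 = 408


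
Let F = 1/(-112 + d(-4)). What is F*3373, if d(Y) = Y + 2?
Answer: -3373/114 ≈ -29.588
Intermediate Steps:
d(Y) = 2 + Y
F = -1/114 (F = 1/(-112 + (2 - 4)) = 1/(-112 - 2) = 1/(-114) = -1/114 ≈ -0.0087719)
F*3373 = -1/114*3373 = -3373/114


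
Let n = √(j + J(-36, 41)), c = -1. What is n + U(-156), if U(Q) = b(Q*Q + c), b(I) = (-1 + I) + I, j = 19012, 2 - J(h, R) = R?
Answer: 48669 + √18973 ≈ 48807.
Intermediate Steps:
J(h, R) = 2 - R
b(I) = -1 + 2*I
U(Q) = -3 + 2*Q² (U(Q) = -1 + 2*(Q*Q - 1) = -1 + 2*(Q² - 1) = -1 + 2*(-1 + Q²) = -1 + (-2 + 2*Q²) = -3 + 2*Q²)
n = √18973 (n = √(19012 + (2 - 1*41)) = √(19012 + (2 - 41)) = √(19012 - 39) = √18973 ≈ 137.74)
n + U(-156) = √18973 + (-3 + 2*(-156)²) = √18973 + (-3 + 2*24336) = √18973 + (-3 + 48672) = √18973 + 48669 = 48669 + √18973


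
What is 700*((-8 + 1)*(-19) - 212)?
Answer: -55300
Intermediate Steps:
700*((-8 + 1)*(-19) - 212) = 700*(-7*(-19) - 212) = 700*(133 - 212) = 700*(-79) = -55300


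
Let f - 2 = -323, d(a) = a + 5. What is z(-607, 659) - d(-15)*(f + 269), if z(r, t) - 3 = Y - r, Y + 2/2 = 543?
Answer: 632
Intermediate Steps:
Y = 542 (Y = -1 + 543 = 542)
d(a) = 5 + a
f = -321 (f = 2 - 323 = -321)
z(r, t) = 545 - r (z(r, t) = 3 + (542 - r) = 545 - r)
z(-607, 659) - d(-15)*(f + 269) = (545 - 1*(-607)) - (5 - 15)*(-321 + 269) = (545 + 607) - (-10)*(-52) = 1152 - 1*520 = 1152 - 520 = 632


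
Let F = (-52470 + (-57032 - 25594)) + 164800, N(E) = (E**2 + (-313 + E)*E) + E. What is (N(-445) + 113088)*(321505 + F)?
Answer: 227575705402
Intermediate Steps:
N(E) = E + E**2 + E*(-313 + E) (N(E) = (E**2 + E*(-313 + E)) + E = E + E**2 + E*(-313 + E))
F = 29704 (F = (-52470 - 82626) + 164800 = -135096 + 164800 = 29704)
(N(-445) + 113088)*(321505 + F) = (2*(-445)*(-156 - 445) + 113088)*(321505 + 29704) = (2*(-445)*(-601) + 113088)*351209 = (534890 + 113088)*351209 = 647978*351209 = 227575705402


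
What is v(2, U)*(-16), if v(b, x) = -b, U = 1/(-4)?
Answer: 32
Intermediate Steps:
U = -¼ ≈ -0.25000
v(2, U)*(-16) = -1*2*(-16) = -2*(-16) = 32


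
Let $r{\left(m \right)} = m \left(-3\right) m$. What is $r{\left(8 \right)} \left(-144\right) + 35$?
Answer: $27683$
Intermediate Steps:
$r{\left(m \right)} = - 3 m^{2}$ ($r{\left(m \right)} = - 3 m m = - 3 m^{2}$)
$r{\left(8 \right)} \left(-144\right) + 35 = - 3 \cdot 8^{2} \left(-144\right) + 35 = \left(-3\right) 64 \left(-144\right) + 35 = \left(-192\right) \left(-144\right) + 35 = 27648 + 35 = 27683$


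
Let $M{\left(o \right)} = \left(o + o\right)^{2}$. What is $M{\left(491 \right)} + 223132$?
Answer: $1187456$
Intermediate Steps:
$M{\left(o \right)} = 4 o^{2}$ ($M{\left(o \right)} = \left(2 o\right)^{2} = 4 o^{2}$)
$M{\left(491 \right)} + 223132 = 4 \cdot 491^{2} + 223132 = 4 \cdot 241081 + 223132 = 964324 + 223132 = 1187456$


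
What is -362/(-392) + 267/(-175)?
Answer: -2951/4900 ≈ -0.60225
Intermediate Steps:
-362/(-392) + 267/(-175) = -362*(-1/392) + 267*(-1/175) = 181/196 - 267/175 = -2951/4900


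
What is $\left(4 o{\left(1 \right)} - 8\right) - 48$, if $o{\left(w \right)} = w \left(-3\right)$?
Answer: $-68$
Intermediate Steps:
$o{\left(w \right)} = - 3 w$
$\left(4 o{\left(1 \right)} - 8\right) - 48 = \left(4 \left(\left(-3\right) 1\right) - 8\right) - 48 = \left(4 \left(-3\right) - 8\right) - 48 = \left(-12 - 8\right) - 48 = -20 - 48 = -68$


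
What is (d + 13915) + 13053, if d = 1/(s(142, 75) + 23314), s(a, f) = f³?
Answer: 12005856953/445189 ≈ 26968.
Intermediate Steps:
d = 1/445189 (d = 1/(75³ + 23314) = 1/(421875 + 23314) = 1/445189 ≈ 2.2462e-6)
(d + 13915) + 13053 = (1/445189 + 13915) + 13053 = 6194804936/445189 + 13053 = 12005856953/445189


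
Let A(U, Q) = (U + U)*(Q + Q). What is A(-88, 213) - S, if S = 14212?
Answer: -89188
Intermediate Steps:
A(U, Q) = 4*Q*U (A(U, Q) = (2*U)*(2*Q) = 4*Q*U)
A(-88, 213) - S = 4*213*(-88) - 1*14212 = -74976 - 14212 = -89188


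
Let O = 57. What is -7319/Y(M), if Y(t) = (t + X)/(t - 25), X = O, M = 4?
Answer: 153699/61 ≈ 2519.7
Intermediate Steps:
X = 57
Y(t) = (57 + t)/(-25 + t) (Y(t) = (t + 57)/(t - 25) = (57 + t)/(-25 + t))
-7319/Y(M) = -7319*(-25 + 4)/(57 + 4) = -7319/(61/(-21)) = -7319/((-1/21*61)) = -7319/(-61/21) = -7319*(-21/61) = 153699/61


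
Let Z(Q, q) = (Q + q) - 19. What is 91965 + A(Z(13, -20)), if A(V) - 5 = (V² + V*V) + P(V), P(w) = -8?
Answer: 93314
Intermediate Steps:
Z(Q, q) = -19 + Q + q
A(V) = -3 + 2*V² (A(V) = 5 + ((V² + V*V) - 8) = 5 + ((V² + V²) - 8) = 5 + (2*V² - 8) = 5 + (-8 + 2*V²) = -3 + 2*V²)
91965 + A(Z(13, -20)) = 91965 + (-3 + 2*(-19 + 13 - 20)²) = 91965 + (-3 + 2*(-26)²) = 91965 + (-3 + 2*676) = 91965 + (-3 + 1352) = 91965 + 1349 = 93314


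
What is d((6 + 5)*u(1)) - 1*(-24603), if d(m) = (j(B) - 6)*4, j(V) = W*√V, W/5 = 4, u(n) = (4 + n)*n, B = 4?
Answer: 24739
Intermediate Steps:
u(n) = n*(4 + n)
W = 20 (W = 5*4 = 20)
j(V) = 20*√V
d(m) = 136 (d(m) = (20*√4 - 6)*4 = (20*2 - 6)*4 = (40 - 6)*4 = 34*4 = 136)
d((6 + 5)*u(1)) - 1*(-24603) = 136 - 1*(-24603) = 136 + 24603 = 24739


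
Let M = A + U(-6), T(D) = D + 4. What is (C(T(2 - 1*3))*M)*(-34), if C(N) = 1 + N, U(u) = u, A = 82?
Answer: -10336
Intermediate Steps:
T(D) = 4 + D
M = 76 (M = 82 - 6 = 76)
(C(T(2 - 1*3))*M)*(-34) = ((1 + (4 + (2 - 1*3)))*76)*(-34) = ((1 + (4 + (2 - 3)))*76)*(-34) = ((1 + (4 - 1))*76)*(-34) = ((1 + 3)*76)*(-34) = (4*76)*(-34) = 304*(-34) = -10336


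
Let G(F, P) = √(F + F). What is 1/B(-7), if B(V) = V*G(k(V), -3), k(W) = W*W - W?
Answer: -√7/196 ≈ -0.013499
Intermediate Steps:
k(W) = W² - W
G(F, P) = √2*√F (G(F, P) = √(2*F) = √2*√F)
B(V) = V*√2*√(V*(-1 + V)) (B(V) = V*(√2*√(V*(-1 + V))) = V*√2*√(V*(-1 + V)))
1/B(-7) = 1/(-7*√2*√(-7*(-1 - 7))) = 1/(-7*√2*√(-7*(-8))) = 1/(-7*√2*√56) = 1/(-7*√2*2*√14) = 1/(-28*√7) = -√7/196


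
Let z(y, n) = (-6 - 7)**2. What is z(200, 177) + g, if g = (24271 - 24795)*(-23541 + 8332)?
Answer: 7969685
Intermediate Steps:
z(y, n) = 169 (z(y, n) = (-13)**2 = 169)
g = 7969516 (g = -524*(-15209) = 7969516)
z(200, 177) + g = 169 + 7969516 = 7969685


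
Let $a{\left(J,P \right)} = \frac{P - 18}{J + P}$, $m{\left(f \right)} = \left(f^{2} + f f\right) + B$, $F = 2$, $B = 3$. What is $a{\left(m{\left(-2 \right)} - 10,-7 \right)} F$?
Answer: $\frac{25}{3} \approx 8.3333$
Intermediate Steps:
$m{\left(f \right)} = 3 + 2 f^{2}$ ($m{\left(f \right)} = \left(f^{2} + f f\right) + 3 = \left(f^{2} + f^{2}\right) + 3 = 2 f^{2} + 3 = 3 + 2 f^{2}$)
$a{\left(J,P \right)} = \frac{-18 + P}{J + P}$
$a{\left(m{\left(-2 \right)} - 10,-7 \right)} F = \frac{-18 - 7}{\left(\left(3 + 2 \left(-2\right)^{2}\right) - 10\right) - 7} \cdot 2 = \frac{1}{\left(\left(3 + 2 \cdot 4\right) - 10\right) - 7} \left(-25\right) 2 = \frac{1}{\left(\left(3 + 8\right) - 10\right) - 7} \left(-25\right) 2 = \frac{1}{\left(11 - 10\right) - 7} \left(-25\right) 2 = \frac{1}{1 - 7} \left(-25\right) 2 = \frac{1}{-6} \left(-25\right) 2 = \left(- \frac{1}{6}\right) \left(-25\right) 2 = \frac{25}{6} \cdot 2 = \frac{25}{3}$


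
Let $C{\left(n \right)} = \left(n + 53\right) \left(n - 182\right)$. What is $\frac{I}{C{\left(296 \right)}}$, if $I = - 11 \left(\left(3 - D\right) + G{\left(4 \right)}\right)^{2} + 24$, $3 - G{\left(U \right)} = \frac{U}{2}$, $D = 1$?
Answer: $- \frac{25}{13262} \approx -0.0018851$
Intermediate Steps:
$G{\left(U \right)} = 3 - \frac{U}{2}$
$I = -75$ ($I = - 11 \left(\left(3 - 1\right) + \left(3 - 2\right)\right)^{2} + 24 = - 11 \left(2 + 1\right)^{2} + 24 = - 11 \cdot 3^{2} + 24 = \left(-11\right) 9 + 24 = -99 + 24 = -75$)
$C{\left(n \right)} = \left(-182 + n\right) \left(53 + n\right)$ ($C{\left(n \right)} = \left(53 + n\right) \left(-182 + n\right) = \left(-182 + n\right) \left(53 + n\right)$)
$\frac{I}{C{\left(296 \right)}} = - \frac{75}{-9646 + 296^{2} - 38184} = - \frac{75}{-9646 + 87616 - 38184} = - \frac{75}{39786} = \left(-75\right) \frac{1}{39786} = - \frac{25}{13262}$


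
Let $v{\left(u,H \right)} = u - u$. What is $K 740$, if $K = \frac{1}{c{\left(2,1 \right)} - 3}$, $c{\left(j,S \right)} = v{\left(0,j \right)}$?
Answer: $- \frac{740}{3} \approx -246.67$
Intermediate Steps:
$v{\left(u,H \right)} = 0$
$c{\left(j,S \right)} = 0$
$K = - \frac{1}{3}$ ($K = \frac{1}{0 - 3} = \frac{1}{-3} = - \frac{1}{3} \approx -0.33333$)
$K 740 = \left(- \frac{1}{3}\right) 740 = - \frac{740}{3}$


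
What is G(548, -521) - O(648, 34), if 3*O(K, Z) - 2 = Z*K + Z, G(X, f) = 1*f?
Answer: -7877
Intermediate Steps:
G(X, f) = f
O(K, Z) = 2/3 + Z/3 + K*Z/3 (O(K, Z) = 2/3 + (Z*K + Z)/3 = 2/3 + (K*Z + Z)/3 = 2/3 + (Z + K*Z)/3 = 2/3 + (Z/3 + K*Z/3) = 2/3 + Z/3 + K*Z/3)
G(548, -521) - O(648, 34) = -521 - (2/3 + (1/3)*34 + (1/3)*648*34) = -521 - (2/3 + 34/3 + 7344) = -521 - 1*7356 = -521 - 7356 = -7877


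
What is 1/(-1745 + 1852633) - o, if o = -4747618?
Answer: 8787309184785/1850888 ≈ 4.7476e+6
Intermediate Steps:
1/(-1745 + 1852633) - o = 1/(-1745 + 1852633) - 1*(-4747618) = 1/1850888 + 4747618 = 8787309184785/1850888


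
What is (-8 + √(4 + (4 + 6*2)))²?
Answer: 84 - 32*√5 ≈ 12.446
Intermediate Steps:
(-8 + √(4 + (4 + 6*2)))² = (-8 + √(4 + (4 + 12)))² = (-8 + √(4 + 16))² = (-8 + √20)² = (-8 + 2*√5)²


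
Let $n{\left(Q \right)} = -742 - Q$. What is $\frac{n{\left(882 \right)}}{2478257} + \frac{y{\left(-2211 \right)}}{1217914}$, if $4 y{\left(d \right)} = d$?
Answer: $- \frac{13390995571}{12073215583592} \approx -0.0011091$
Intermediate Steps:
$y{\left(d \right)} = \frac{d}{4}$
$\frac{n{\left(882 \right)}}{2478257} + \frac{y{\left(-2211 \right)}}{1217914} = \frac{-742 - 882}{2478257} + \frac{\frac{1}{4} \left(-2211\right)}{1217914} = \left(-742 - 882\right) \frac{1}{2478257} - \frac{2211}{4871656} = \left(-1624\right) \frac{1}{2478257} - \frac{2211}{4871656} = - \frac{1624}{2478257} - \frac{2211}{4871656} = - \frac{13390995571}{12073215583592}$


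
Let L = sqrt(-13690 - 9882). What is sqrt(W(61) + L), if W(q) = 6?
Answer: sqrt(6 + 2*I*sqrt(5893)) ≈ 8.9344 + 8.5921*I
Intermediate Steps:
L = 2*I*sqrt(5893) (L = sqrt(-23572) = 2*I*sqrt(5893) ≈ 153.53*I)
sqrt(W(61) + L) = sqrt(6 + 2*I*sqrt(5893))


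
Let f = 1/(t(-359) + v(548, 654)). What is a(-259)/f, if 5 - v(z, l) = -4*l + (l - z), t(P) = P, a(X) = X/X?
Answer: 2156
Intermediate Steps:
a(X) = 1
v(z, l) = 5 + z + 3*l (v(z, l) = 5 - (-4*l + (l - z)) = 5 - (-z - 3*l) = 5 + (z + 3*l) = 5 + z + 3*l)
f = 1/2156 (f = 1/(-359 + (5 + 548 + 3*654)) = 1/(-359 + (5 + 548 + 1962)) = 1/(-359 + 2515) = 1/2156 ≈ 0.00046382)
a(-259)/f = 1/(1/2156) = 1*2156 = 2156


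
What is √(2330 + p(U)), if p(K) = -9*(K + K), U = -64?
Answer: √3482 ≈ 59.008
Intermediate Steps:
p(K) = -18*K
√(2330 + p(U)) = √(2330 - 18*(-64)) = √(2330 + 1152) = √3482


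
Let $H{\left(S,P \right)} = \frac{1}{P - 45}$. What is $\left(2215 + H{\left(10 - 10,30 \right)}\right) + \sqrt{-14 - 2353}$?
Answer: $\frac{33224}{15} + 3 i \sqrt{263} \approx 2214.9 + 48.652 i$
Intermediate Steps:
$H{\left(S,P \right)} = \frac{1}{-45 + P}$
$\left(2215 + H{\left(10 - 10,30 \right)}\right) + \sqrt{-14 - 2353} = \left(2215 + \frac{1}{-45 + 30}\right) + \sqrt{-14 - 2353} = \left(2215 + \frac{1}{-15}\right) + \sqrt{-2367} = \left(2215 - \frac{1}{15}\right) + 3 i \sqrt{263} = \frac{33224}{15} + 3 i \sqrt{263}$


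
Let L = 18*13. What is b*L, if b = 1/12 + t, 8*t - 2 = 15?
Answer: 2067/4 ≈ 516.75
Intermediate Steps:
t = 17/8 (t = ¼ + (⅛)*15 = ¼ + 15/8 = 17/8 ≈ 2.1250)
b = 53/24 (b = 1/12 + 17/8 = 53/24 ≈ 2.2083)
L = 234
b*L = (53/24)*234 = 2067/4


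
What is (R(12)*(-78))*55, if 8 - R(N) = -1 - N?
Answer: -90090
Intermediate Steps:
R(N) = 9 + N (R(N) = 8 - (-1 - N) = 8 + (1 + N) = 9 + N)
(R(12)*(-78))*55 = ((9 + 12)*(-78))*55 = (21*(-78))*55 = -1638*55 = -90090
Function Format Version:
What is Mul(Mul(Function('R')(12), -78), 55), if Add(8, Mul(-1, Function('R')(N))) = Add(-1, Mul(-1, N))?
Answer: -90090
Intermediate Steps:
Function('R')(N) = Add(9, N) (Function('R')(N) = Add(8, Mul(-1, Add(-1, Mul(-1, N)))) = Add(8, Add(1, N)) = Add(9, N))
Mul(Mul(Function('R')(12), -78), 55) = Mul(Mul(Add(9, 12), -78), 55) = Mul(Mul(21, -78), 55) = Mul(-1638, 55) = -90090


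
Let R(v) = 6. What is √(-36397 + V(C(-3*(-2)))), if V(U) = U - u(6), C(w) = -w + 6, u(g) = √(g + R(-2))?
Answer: √(-36397 - 2*√3) ≈ 190.79*I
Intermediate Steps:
u(g) = √(6 + g) (u(g) = √(g + 6) = √(6 + g))
C(w) = 6 - w
V(U) = U - 2*√3 (V(U) = U - √(6 + 6) = U - √12 = U - 2*√3)
√(-36397 + V(C(-3*(-2)))) = √(-36397 + ((6 - (-3)*(-2)) - 2*√3)) = √(-36397 + ((6 - 1*6) - 2*√3)) = √(-36397 + ((6 - 6) - 2*√3)) = √(-36397 + (0 - 2*√3)) = √(-36397 - 2*√3)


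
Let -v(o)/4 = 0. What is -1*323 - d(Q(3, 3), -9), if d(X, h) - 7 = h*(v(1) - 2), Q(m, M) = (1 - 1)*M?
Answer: -348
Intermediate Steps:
v(o) = 0 (v(o) = -4*0 = 0)
Q(m, M) = 0 (Q(m, M) = 0*M = 0)
d(X, h) = 7 - 2*h (d(X, h) = 7 + h*(0 - 2) = 7 + h*(-2) = 7 - 2*h)
-1*323 - d(Q(3, 3), -9) = -1*323 - (7 - 2*(-9)) = -323 - (7 + 18) = -323 - 1*25 = -323 - 25 = -348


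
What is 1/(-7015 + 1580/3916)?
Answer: -979/6867290 ≈ -0.00014256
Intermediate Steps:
1/(-7015 + 1580/3916) = 1/(-7015 + 1580*(1/3916)) = 1/(-7015 + 395/979) = 1/(-6867290/979) = -979/6867290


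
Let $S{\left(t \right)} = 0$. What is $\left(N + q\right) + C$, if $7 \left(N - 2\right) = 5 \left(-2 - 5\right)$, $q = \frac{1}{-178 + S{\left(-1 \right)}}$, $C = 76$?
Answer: $\frac{12993}{178} \approx 72.994$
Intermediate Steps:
$q = - \frac{1}{178}$ ($q = \frac{1}{-178 + 0} = \frac{1}{-178} = - \frac{1}{178} \approx -0.005618$)
$N = -3$ ($N = 2 + \frac{5 \left(-2 - 5\right)}{7} = 2 + \frac{5 \left(-7\right)}{7} = 2 + \frac{1}{7} \left(-35\right) = 2 - 5 = -3$)
$\left(N + q\right) + C = \left(-3 - \frac{1}{178}\right) + 76 = - \frac{535}{178} + 76 = \frac{12993}{178}$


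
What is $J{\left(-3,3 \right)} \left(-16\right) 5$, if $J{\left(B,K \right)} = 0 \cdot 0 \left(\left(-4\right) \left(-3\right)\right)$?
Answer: $0$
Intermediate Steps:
$J{\left(B,K \right)} = 0$ ($J{\left(B,K \right)} = 0 \cdot 12 = 0$)
$J{\left(-3,3 \right)} \left(-16\right) 5 = 0 \left(-16\right) 5 = 0 \cdot 5 = 0$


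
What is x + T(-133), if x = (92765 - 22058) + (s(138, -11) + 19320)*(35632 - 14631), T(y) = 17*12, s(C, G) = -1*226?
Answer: 401064005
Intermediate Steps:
s(C, G) = -226
T(y) = 204
x = 401063801 (x = (92765 - 22058) + (-226 + 19320)*(35632 - 14631) = 70707 + 19094*21001 = 70707 + 400993094 = 401063801)
x + T(-133) = 401063801 + 204 = 401064005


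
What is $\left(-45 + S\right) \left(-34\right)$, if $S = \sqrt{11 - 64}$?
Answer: $1530 - 34 i \sqrt{53} \approx 1530.0 - 247.52 i$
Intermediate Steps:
$S = i \sqrt{53}$ ($S = \sqrt{-53} = i \sqrt{53} \approx 7.2801 i$)
$\left(-45 + S\right) \left(-34\right) = \left(-45 + i \sqrt{53}\right) \left(-34\right) = 1530 - 34 i \sqrt{53}$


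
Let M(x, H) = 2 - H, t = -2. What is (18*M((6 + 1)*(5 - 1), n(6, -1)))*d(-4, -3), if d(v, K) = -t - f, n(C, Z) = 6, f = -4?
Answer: -432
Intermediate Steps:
d(v, K) = 6 (d(v, K) = -1*(-2) - 1*(-4) = 2 + 4 = 6)
(18*M((6 + 1)*(5 - 1), n(6, -1)))*d(-4, -3) = (18*(2 - 1*6))*6 = (18*(2 - 6))*6 = (18*(-4))*6 = -72*6 = -432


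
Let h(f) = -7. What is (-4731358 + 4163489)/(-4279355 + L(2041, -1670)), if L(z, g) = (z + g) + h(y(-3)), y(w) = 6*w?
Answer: 567869/4278991 ≈ 0.13271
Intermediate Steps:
L(z, g) = -7 + g + z (L(z, g) = (z + g) - 7 = (g + z) - 7 = -7 + g + z)
(-4731358 + 4163489)/(-4279355 + L(2041, -1670)) = (-4731358 + 4163489)/(-4279355 + (-7 - 1670 + 2041)) = -567869/(-4279355 + 364) = -567869/(-4278991) = -567869*(-1/4278991) = 567869/4278991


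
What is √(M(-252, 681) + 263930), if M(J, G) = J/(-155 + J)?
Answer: √43719843134/407 ≈ 513.74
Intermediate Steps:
√(M(-252, 681) + 263930) = √(-252/(-155 - 252) + 263930) = √(-252/(-407) + 263930) = √(-252*(-1/407) + 263930) = √(252/407 + 263930) = √(107419762/407) = √43719843134/407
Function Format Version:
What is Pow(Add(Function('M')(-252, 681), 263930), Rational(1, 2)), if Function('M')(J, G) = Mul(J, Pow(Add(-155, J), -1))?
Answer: Mul(Rational(1, 407), Pow(43719843134, Rational(1, 2))) ≈ 513.74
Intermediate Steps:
Pow(Add(Function('M')(-252, 681), 263930), Rational(1, 2)) = Pow(Add(Mul(-252, Pow(Add(-155, -252), -1)), 263930), Rational(1, 2)) = Pow(Add(Mul(-252, Pow(-407, -1)), 263930), Rational(1, 2)) = Pow(Add(Mul(-252, Rational(-1, 407)), 263930), Rational(1, 2)) = Pow(Add(Rational(252, 407), 263930), Rational(1, 2)) = Pow(Rational(107419762, 407), Rational(1, 2)) = Mul(Rational(1, 407), Pow(43719843134, Rational(1, 2)))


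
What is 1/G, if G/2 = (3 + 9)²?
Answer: 1/288 ≈ 0.0034722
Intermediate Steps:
G = 288 (G = 2*(3 + 9)² = 2*12² = 2*144 = 288)
1/G = 1/288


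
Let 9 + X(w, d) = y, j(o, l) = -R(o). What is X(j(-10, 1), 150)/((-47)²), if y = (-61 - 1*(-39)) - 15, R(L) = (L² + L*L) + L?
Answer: -46/2209 ≈ -0.020824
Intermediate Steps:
R(L) = L + 2*L² (R(L) = (L² + L²) + L = 2*L² + L = L + 2*L²)
j(o, l) = -o*(1 + 2*o)
y = -37 (y = (-61 + 39) - 15 = -22 - 15 = -37)
X(w, d) = -46 (X(w, d) = -9 - 37 = -46)
X(j(-10, 1), 150)/((-47)²) = -46/((-47)²) = -46/2209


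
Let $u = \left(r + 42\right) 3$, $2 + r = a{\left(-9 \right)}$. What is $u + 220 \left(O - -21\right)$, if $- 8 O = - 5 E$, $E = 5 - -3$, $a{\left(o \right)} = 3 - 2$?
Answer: $5843$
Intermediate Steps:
$a{\left(o \right)} = 1$ ($a{\left(o \right)} = 3 - 2 = 1$)
$r = -1$ ($r = -2 + 1 = -1$)
$u = 123$ ($u = \left(-1 + 42\right) 3 = 41 \cdot 3 = 123$)
$E = 8$ ($E = 5 + 3 = 8$)
$O = 5$ ($O = - \frac{\left(-5\right) 8}{8} = \left(- \frac{1}{8}\right) \left(-40\right) = 5$)
$u + 220 \left(O - -21\right) = 123 + 220 \left(5 - -21\right) = 123 + 220 \left(5 + 21\right) = 123 + 220 \cdot 26 = 123 + 5720 = 5843$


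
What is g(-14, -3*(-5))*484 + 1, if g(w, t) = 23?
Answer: 11133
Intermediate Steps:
g(-14, -3*(-5))*484 + 1 = 23*484 + 1 = 11132 + 1 = 11133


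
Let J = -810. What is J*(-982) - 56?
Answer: 795364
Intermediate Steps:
J*(-982) - 56 = -810*(-982) - 56 = 795420 - 56 = 795364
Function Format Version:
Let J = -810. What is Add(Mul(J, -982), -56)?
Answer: 795364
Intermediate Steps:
Add(Mul(J, -982), -56) = Add(Mul(-810, -982), -56) = Add(795420, -56) = 795364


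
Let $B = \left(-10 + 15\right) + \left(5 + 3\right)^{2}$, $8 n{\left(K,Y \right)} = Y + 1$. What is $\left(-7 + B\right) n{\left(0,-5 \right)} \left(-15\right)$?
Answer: $465$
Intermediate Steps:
$n{\left(K,Y \right)} = \frac{1}{8} + \frac{Y}{8}$ ($n{\left(K,Y \right)} = \frac{Y + 1}{8} = \frac{1 + Y}{8} = \frac{1}{8} + \frac{Y}{8}$)
$B = 69$ ($B = 5 + 8^{2} = 5 + 64 = 69$)
$\left(-7 + B\right) n{\left(0,-5 \right)} \left(-15\right) = \left(-7 + 69\right) \left(\frac{1}{8} + \frac{1}{8} \left(-5\right)\right) \left(-15\right) = 62 \left(\frac{1}{8} - \frac{5}{8}\right) \left(-15\right) = 62 \left(\left(- \frac{1}{2}\right) \left(-15\right)\right) = 62 \cdot \frac{15}{2} = 465$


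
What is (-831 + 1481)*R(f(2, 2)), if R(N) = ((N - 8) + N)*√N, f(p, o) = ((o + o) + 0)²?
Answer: 62400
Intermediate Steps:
f(p, o) = 4*o² (f(p, o) = (2*o + 0)² = (2*o)² = 4*o²)
R(N) = √N*(-8 + 2*N) (R(N) = ((-8 + N) + N)*√N = (-8 + 2*N)*√N = √N*(-8 + 2*N))
(-831 + 1481)*R(f(2, 2)) = (-831 + 1481)*(2*√(4*2²)*(-4 + 4*2²)) = 650*(2*√(4*4)*(-4 + 4*4)) = 650*(2*√16*(-4 + 16)) = 650*(2*4*12) = 650*96 = 62400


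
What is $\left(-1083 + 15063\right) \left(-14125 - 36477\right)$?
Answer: $-707415960$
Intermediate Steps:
$\left(-1083 + 15063\right) \left(-14125 - 36477\right) = 13980 \left(-50602\right) = -707415960$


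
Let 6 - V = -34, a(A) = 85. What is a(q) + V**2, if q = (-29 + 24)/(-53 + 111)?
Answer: 1685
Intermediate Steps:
q = -5/58 ≈ -0.086207
V = 40 (V = 6 - 1*(-34) = 6 + 34 = 40)
a(q) + V**2 = 85 + 40**2 = 85 + 1600 = 1685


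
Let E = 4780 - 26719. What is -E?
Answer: 21939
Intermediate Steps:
E = -21939
-E = -1*(-21939) = 21939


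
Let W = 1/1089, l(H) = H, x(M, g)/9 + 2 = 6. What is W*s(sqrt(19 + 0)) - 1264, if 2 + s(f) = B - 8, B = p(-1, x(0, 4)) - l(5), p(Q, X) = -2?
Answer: -1376513/1089 ≈ -1264.0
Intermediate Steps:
x(M, g) = 36 (x(M, g) = -18 + 9*6 = -18 + 54 = 36)
B = -7 (B = -2 - 1*5 = -2 - 5 = -7)
W = 1/1089 ≈ 0.00091827
s(f) = -17 (s(f) = -2 + (-7 - 8) = -2 - 15 = -17)
W*s(sqrt(19 + 0)) - 1264 = (1/1089)*(-17) - 1264 = -17/1089 - 1264 = -1376513/1089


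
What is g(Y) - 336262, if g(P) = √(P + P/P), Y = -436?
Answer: -336262 + I*√435 ≈ -3.3626e+5 + 20.857*I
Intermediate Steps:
g(P) = √(1 + P) (g(P) = √(P + 1) = √(1 + P))
g(Y) - 336262 = √(1 - 436) - 336262 = √(-435) - 336262 = I*√435 - 336262 = -336262 + I*√435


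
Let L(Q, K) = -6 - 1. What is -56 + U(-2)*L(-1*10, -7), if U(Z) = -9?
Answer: 7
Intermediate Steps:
L(Q, K) = -7
-56 + U(-2)*L(-1*10, -7) = -56 - 9*(-7) = -56 + 63 = 7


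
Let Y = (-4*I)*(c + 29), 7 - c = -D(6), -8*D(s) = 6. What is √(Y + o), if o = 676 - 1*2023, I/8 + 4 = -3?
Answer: √6549 ≈ 80.926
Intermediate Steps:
I = -56 (I = -32 + 8*(-3) = -32 - 24 = -56)
D(s) = -¾ (D(s) = -⅛*6 = -¾)
c = 25/4 (c = 7 - (-1)*(-3)/4 = 7 - 1*¾ = 7 - ¾ = 25/4 ≈ 6.2500)
Y = 7896 (Y = (-4*(-56))*(25/4 + 29) = 224*(141/4) = 7896)
o = -1347 (o = 676 - 2023 = -1347)
√(Y + o) = √(7896 - 1347) = √6549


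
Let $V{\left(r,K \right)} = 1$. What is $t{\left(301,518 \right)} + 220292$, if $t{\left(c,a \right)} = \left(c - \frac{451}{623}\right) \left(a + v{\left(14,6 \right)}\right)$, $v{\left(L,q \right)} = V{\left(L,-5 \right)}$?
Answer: $\frac{234332284}{623} \approx 3.7614 \cdot 10^{5}$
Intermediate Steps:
$v{\left(L,q \right)} = 1$
$t{\left(c,a \right)} = \left(1 + a\right) \left(- \frac{451}{623} + c\right)$ ($t{\left(c,a \right)} = \left(c - \frac{451}{623}\right) \left(a + 1\right) = \left(c - \frac{451}{623}\right) \left(1 + a\right) = \left(- \frac{451}{623} + c\right) \left(1 + a\right) = \left(1 + a\right) \left(- \frac{451}{623} + c\right)$)
$t{\left(301,518 \right)} + 220292 = \left(- \frac{451}{623} + 301 - \frac{33374}{89} + 518 \cdot 301\right) + 220292 = \left(- \frac{451}{623} + 301 - \frac{33374}{89} + 155918\right) + 220292 = \frac{97090368}{623} + 220292 = \frac{234332284}{623}$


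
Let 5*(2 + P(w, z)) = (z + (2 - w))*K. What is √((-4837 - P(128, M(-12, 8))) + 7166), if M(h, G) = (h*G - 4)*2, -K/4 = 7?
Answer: 19*√35/5 ≈ 22.481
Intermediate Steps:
K = -28 (K = -4*7 = -28)
M(h, G) = -8 + 2*G*h (M(h, G) = (G*h - 4)*2 = (-4 + G*h)*2 = -8 + 2*G*h)
P(w, z) = -66/5 - 28*z/5 + 28*w/5 (P(w, z) = -2 + ((z + (2 - w))*(-28))/5 = -2 + ((2 + z - w)*(-28))/5 = -2 + (-56 - 28*z + 28*w)/5 = -2 + (-56/5 - 28*z/5 + 28*w/5) = -66/5 - 28*z/5 + 28*w/5)
√((-4837 - P(128, M(-12, 8))) + 7166) = √((-4837 - (-66/5 - 28*(-8 + 2*8*(-12))/5 + (28/5)*128)) + 7166) = √((-4837 - (-66/5 - 28*(-8 - 192)/5 + 3584/5)) + 7166) = √((-4837 - (-66/5 - 28/5*(-200) + 3584/5)) + 7166) = √((-4837 - (-66/5 + 1120 + 3584/5)) + 7166) = √((-4837 - 1*9118/5) + 7166) = √((-4837 - 9118/5) + 7166) = √(-33303/5 + 7166) = √(2527/5) = 19*√35/5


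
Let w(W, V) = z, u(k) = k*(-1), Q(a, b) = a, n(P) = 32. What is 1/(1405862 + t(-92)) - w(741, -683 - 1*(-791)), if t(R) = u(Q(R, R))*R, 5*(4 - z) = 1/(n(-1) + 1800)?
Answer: -25599628081/6400082840 ≈ -3.9999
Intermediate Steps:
z = 36639/9160 (z = 4 - 1/(5*(32 + 1800)) = 4 - 1/5/1832 = 4 - 1/5*1/1832 = 4 - 1/9160 = 36639/9160 ≈ 3.9999)
u(k) = -k
t(R) = -R**2 (t(R) = (-R)*R = -R**2)
w(W, V) = 36639/9160
1/(1405862 + t(-92)) - w(741, -683 - 1*(-791)) = 1/(1405862 - 1*(-92)**2) - 1*36639/9160 = 1/(1405862 - 1*8464) - 36639/9160 = 1/(1405862 - 8464) - 36639/9160 = 1/1397398 - 36639/9160 = -25599628081/6400082840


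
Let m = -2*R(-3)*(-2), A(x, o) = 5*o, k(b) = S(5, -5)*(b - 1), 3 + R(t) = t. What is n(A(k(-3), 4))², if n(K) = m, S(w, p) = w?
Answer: 576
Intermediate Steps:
R(t) = -3 + t
k(b) = -5 + 5*b (k(b) = 5*(b - 1) = 5*(-1 + b) = -5 + 5*b)
m = -24 (m = -2*(-3 - 3)*(-2) = -2*(-6)*(-2) = 12*(-2) = -24)
n(K) = -24
n(A(k(-3), 4))² = (-24)² = 576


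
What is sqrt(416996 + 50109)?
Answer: sqrt(467105) ≈ 683.45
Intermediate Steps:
sqrt(416996 + 50109) = sqrt(467105)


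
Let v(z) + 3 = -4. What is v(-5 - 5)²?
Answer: 49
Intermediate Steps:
v(z) = -7 (v(z) = -3 - 4 = -7)
v(-5 - 5)² = (-7)² = 49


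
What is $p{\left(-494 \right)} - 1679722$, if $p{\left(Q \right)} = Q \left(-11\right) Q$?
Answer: $-4364118$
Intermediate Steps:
$p{\left(Q \right)} = - 11 Q^{2}$ ($p{\left(Q \right)} = - 11 Q Q = - 11 Q^{2}$)
$p{\left(-494 \right)} - 1679722 = - 11 \left(-494\right)^{2} - 1679722 = \left(-11\right) 244036 - 1679722 = -2684396 - 1679722 = -4364118$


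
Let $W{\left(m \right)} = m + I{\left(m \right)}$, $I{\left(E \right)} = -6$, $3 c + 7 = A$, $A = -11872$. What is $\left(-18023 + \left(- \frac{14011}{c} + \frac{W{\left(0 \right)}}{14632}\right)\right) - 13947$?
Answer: $- \frac{2778101767289}{86906764} \approx -31966.0$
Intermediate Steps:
$c = - \frac{11879}{3}$ ($c = - \frac{7}{3} + \frac{1}{3} \left(-11872\right) = - \frac{7}{3} - \frac{11872}{3} = - \frac{11879}{3} \approx -3959.7$)
$W{\left(m \right)} = -6 + m$ ($W{\left(m \right)} = m - 6 = -6 + m$)
$\left(-18023 + \left(- \frac{14011}{c} + \frac{W{\left(0 \right)}}{14632}\right)\right) - 13947 = \left(-18023 + \left(- \frac{14011}{- \frac{11879}{3}} + \frac{-6 + 0}{14632}\right)\right) - 13947 = \left(-18023 - - \frac{307477791}{86906764}\right) - 13947 = \left(-18023 + \left(\frac{42033}{11879} - \frac{3}{7316}\right)\right) - 13947 = \left(-18023 + \frac{307477791}{86906764}\right) - 13947 = - \frac{1566013129781}{86906764} - 13947 = - \frac{2778101767289}{86906764}$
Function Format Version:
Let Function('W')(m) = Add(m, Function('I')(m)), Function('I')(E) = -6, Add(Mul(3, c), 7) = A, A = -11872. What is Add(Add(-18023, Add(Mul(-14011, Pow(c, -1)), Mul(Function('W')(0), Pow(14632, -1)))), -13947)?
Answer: Rational(-2778101767289, 86906764) ≈ -31966.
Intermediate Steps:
c = Rational(-11879, 3) (c = Add(Rational(-7, 3), Mul(Rational(1, 3), -11872)) = Add(Rational(-7, 3), Rational(-11872, 3)) = Rational(-11879, 3) ≈ -3959.7)
Function('W')(m) = Add(-6, m) (Function('W')(m) = Add(m, -6) = Add(-6, m))
Add(Add(-18023, Add(Mul(-14011, Pow(c, -1)), Mul(Function('W')(0), Pow(14632, -1)))), -13947) = Add(Add(-18023, Add(Mul(-14011, Pow(Rational(-11879, 3), -1)), Mul(Add(-6, 0), Pow(14632, -1)))), -13947) = Add(Add(-18023, Add(Mul(-14011, Rational(-3, 11879)), Mul(-6, Rational(1, 14632)))), -13947) = Add(Add(-18023, Add(Rational(42033, 11879), Rational(-3, 7316))), -13947) = Add(Add(-18023, Rational(307477791, 86906764)), -13947) = Add(Rational(-1566013129781, 86906764), -13947) = Rational(-2778101767289, 86906764)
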